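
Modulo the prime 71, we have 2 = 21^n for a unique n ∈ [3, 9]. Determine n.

8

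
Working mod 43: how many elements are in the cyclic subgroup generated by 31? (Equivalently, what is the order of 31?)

The order of 31 must divide p − 1 = 42 = 2 · 3 · 7.
Divisors: 1, 2, 3, 6, 7, 14, 21, 42.
Check each in increasing order: 31^1 ≡ 31;  31^2 ≡ 15;  31^3 ≡ 35;  31^6 ≡ 21;  31^7 ≡ 6;  31^14 ≡ 36;  31^21 ≡ 1.
Smallest exponent giving 1 is 21.

21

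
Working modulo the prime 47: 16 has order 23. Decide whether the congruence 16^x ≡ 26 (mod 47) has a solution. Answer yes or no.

no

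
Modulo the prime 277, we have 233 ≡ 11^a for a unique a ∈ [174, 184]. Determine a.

181

Compute 11^174 mod 277 = 258, then multiply by 11 repeatedly:
  11^174=258  11^175=68  11^176=194  11^177=195  11^178=206
  11^179=50  11^180=273  11^181=233
Found 233 at exponent 181.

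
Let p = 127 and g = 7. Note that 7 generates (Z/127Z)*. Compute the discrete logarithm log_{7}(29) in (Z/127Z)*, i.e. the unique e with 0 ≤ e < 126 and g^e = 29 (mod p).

47

Baby-step giant-step with m = ceil(sqrt(126)) = 12.
Baby table (7^j mod 127 for j=0..11):
  0:1  1:7  2:49  3:89  4:115  5:43  6:47  7:75
  8:17  9:119  10:71  11:116
Giant step factor: 7^(-12) ≡ 94 (mod 127).
Scan 29·94^i mod 127 for i = 0, 1, …:
  i=0: 29   i=1: 59   i=2: 85   i=3: 116
Match at i=3, j=11: e = 3·12 + 11 = 47.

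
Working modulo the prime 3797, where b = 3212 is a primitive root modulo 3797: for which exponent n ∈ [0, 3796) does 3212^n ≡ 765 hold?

2438

Baby-step giant-step with m = ceil(sqrt(3796)) = 62.
Baby table (3212^j mod 3797 for j=0..61):
  0:1  1:3212  2:495  3:2794  4:2017  5:922  6:3601  7:750
  8:1702  9:2941  10:3353  11:1544  12:446  13:1083  14:544  15:708
  16:3490  17:1136  18:3712  19:364  20:3489  21:1721  22:3217  23:1367
  24:1472  25:799  26:3413  27:617  28:3567  29:1655  30:60  31:2870
  32:3121  33:572  34:3313  35:2162  36:3428  37:3233  38:3398  39:1798
  40:3736  41:1512  42:181  43:431  44:2264  45:713  46:565  47:3611
  48:2494  49:2855  50:505  51:741  52:3170  53:2283  54:989  55:2376
  56:3539  57:2847  58:1388  59:578  60:3600  61:1335
Giant step factor: 3212^(-62) ≡ 151 (mod 3797).
Scan 765·151^i mod 3797 for i = 0, 1, …:
  i=0: 765   i=1: 1605   i=2: 3144   i=3: 119
  i=4: 2781   i=5: 2261   i=6: 3478   i=7: 1192
  i=8: 1533   i=9: 3663     …   i=38: 350
  i=39: 3489
Match at i=39, j=20: n = 39·62 + 20 = 2438.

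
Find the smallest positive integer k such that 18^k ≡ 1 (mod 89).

The order of 18 must divide p − 1 = 88 = 2^3 · 11.
Divisors: 1, 2, 4, 8, 11, 22, 44, 88.
Check each in increasing order: 18^1 ≡ 18;  18^2 ≡ 57;  18^4 ≡ 45;  18^8 ≡ 67;  18^11 ≡ 34;  18^22 ≡ 88;  18^44 ≡ 1.
Smallest exponent giving 1 is 44.

44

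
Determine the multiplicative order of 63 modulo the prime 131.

13

The order of 63 must divide p − 1 = 130 = 2 · 5 · 13.
Divisors: 1, 2, 5, 10, 13, 26, 65, 130.
Check each in increasing order: 63^1 ≡ 63;  63^2 ≡ 39;  63^5 ≡ 62;  63^10 ≡ 45;  63^13 ≡ 1.
Smallest exponent giving 1 is 13.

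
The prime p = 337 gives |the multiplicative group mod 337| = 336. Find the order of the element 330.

56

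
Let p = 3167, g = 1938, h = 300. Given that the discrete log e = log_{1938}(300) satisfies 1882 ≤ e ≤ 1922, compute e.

1900

Compute 1938^1882 mod 3167 = 516, then multiply by 1938 repeatedly:
  1938^1882=516  1938^1883=2403  1938^1884=1524  1938^1885=1868  1938^1886=303
  1938^1887=1319  1938^1888=453  1938^1889=655  1938^1890=2590  1938^1891=2892
  1938^1892=2273  1938^1893=2944  1938^1894=1705  1938^1895=1109  1938^1896=2016
  1938^1897=2097  1938^1898=725  1938^1899=2069  1938^1900=300
Found 300 at exponent 1900.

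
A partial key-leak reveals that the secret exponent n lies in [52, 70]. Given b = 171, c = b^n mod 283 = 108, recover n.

Compute 171^52 mod 283 = 11, then multiply by 171 repeatedly:
  171^52=11  171^53=183  171^54=163  171^55=139  171^56=280
  171^57=53  171^58=7  171^59=65  171^60=78  171^61=37
  171^62=101  171^63=8  171^64=236  171^65=170  171^66=204
  171^67=75  171^68=90  171^69=108
Found 108 at exponent 69.

69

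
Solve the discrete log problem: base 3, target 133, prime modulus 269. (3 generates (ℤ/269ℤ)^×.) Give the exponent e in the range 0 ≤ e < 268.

Baby-step giant-step with m = ceil(sqrt(268)) = 17.
Baby table (3^j mod 269 for j=0..16):
  0:1  1:3  2:9  3:27  4:81  5:243  6:191  7:35
  8:105  9:46  10:138  11:145  12:166  13:229  14:149  15:178
  16:265
Giant step factor: 3^(-17) ≡ 112 (mod 269).
Scan 133·112^i mod 269 for i = 0, 1, …:
  i=0: 133   i=1: 101   i=2: 14   i=3: 223
  i=4: 228   i=5: 250   i=6: 24   i=7: 267
  i=8: 45   i=9: 198   i=10: 118   i=11: 35
Match at i=11, j=7: e = 11·17 + 7 = 194.

194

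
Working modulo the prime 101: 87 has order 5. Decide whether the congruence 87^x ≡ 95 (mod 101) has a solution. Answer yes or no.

yes

95 ∈ ⟨87⟩ iff 95^5 ≡ 1 (mod 101), since |⟨87⟩| = 5.
95^5 mod 101 = 1.
Since 1 = 1, 95 lies in the subgroup.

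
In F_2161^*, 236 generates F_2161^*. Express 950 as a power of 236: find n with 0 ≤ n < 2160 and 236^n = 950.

Baby-step giant-step with m = ceil(sqrt(2160)) = 47.
Baby table (236^j mod 2161 for j=0..46):
  0:1  1:236  2:1671  3:1054  4:229  5:19  6:162  7:1495
  8:577  9:29  10:361  11:917  12:312  13:158  14:551  15:376
  16:135  17:1606  18:841  19:1825  20:661  21:404  22:260  23:852
  24:99  25:1754  26:1193  27:618  28:1061  29:1881  30:911  31:1057
  32:937  33:710  34:1163  35:21  36:634  37:515  38:524  39:487
  40:399  41:1241  42:1141  43:1312  44:609  45:1098  46:1969
Giant step factor: 236^(-47) ≡ 1472 (mod 2161).
Scan 950·1472^i mod 2161 for i = 0, 1, …:
  i=0: 950   i=1: 233   i=2: 1538   i=3: 1369
  i=4: 1116   i=5: 392   i=6: 37   i=7: 439
  i=8: 69   i=9: 1
Match at i=9, j=0: n = 9·47 + 0 = 423.

423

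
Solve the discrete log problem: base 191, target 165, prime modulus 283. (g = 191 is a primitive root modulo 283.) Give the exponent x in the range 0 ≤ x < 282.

92

Baby-step giant-step with m = ceil(sqrt(282)) = 17.
Baby table (191^j mod 283 for j=0..16):
  0:1  1:191  2:257  3:128  4:110  5:68  6:253  7:213
  8:214  9:122  10:96  11:224  12:51  13:119  14:89  15:19
  16:233
Giant step factor: 191^(-17) ≡ 114 (mod 283).
Scan 165·114^i mod 283 for i = 0, 1, …:
  i=0: 165   i=1: 132   i=2: 49   i=3: 209
  i=4: 54   i=5: 213
Match at i=5, j=7: x = 5·17 + 7 = 92.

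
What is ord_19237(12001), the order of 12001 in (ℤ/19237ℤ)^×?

19236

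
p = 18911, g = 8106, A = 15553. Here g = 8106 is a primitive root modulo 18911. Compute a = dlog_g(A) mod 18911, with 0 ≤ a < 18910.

1719

Baby-step giant-step with m = ceil(sqrt(18910)) = 138.
Baby table (8106^j mod 18911 for j=0..137):
  0:1  1:8106  2:10422  3:5295  4:12211  5:2192  6:10923  7:536
  8:14197  9:7447  10:1470  11:1890  12:2430  13:11229  14:3631  15:7370
  16:1371  17:12569  18:10757  19:16532  20:5046  21:17294  22:16832  23:16238
  24:4668  25:16808  26:10804  27:383  28:3194  29:1405  30:4508  31:5796
  32:7452  33:4178  34:16178  35:9994  36:15551  37:14591  38:5252  39:4051
  40:7910  41:10170  42:4971  43:14496  44:10533  45:16244  46:15482  47:3696
  48:4752  49:16916  50:16346  51:10210  52:7724  53:15334  54:14312  55:12998
  56:8607  57:5663  58:7281  59:17466  60:11650  61:12277  62:7680  63:17979
  64:9608  65:6950  66:831  67:3770  68:18355  69:12793  70:11045  71:6096
  72:18644  73:10463  74:16154  75:4560  76:11266  77:977  78:14764  79:8176
  80:10512  81:16217  82:4641  83:5967  84:13075  85:8706  86:13895  87:17865
  88:12163  89:10235  90:2353  91:11130  92:14310  93:15697  94:6674  95:13984
  96:1770  97:13082  98:8715  99:11205  100:17108  101:3085  102:6668  103:3170
  104:14882  105:223  106:11093  107:16964  108:8303  109:18780  110:16041  111:15221
  112:6062  113:7794  114:15424  115:6323  116:5428  117:12382  118:7815  119:15451
  120:17164  121:3157  122:4059  123:16025  124:17902  125:9509  126:17629  127:9158
  128:9073  129:859  130:3806  131:7595  132:9765  133:12555  134:10739  135:3001
  136:6560  137:16539
Giant step factor: 8106^(-138) ≡ 5851 (mod 18911).
Scan 15553·5851^i mod 18911 for i = 0, 1, …:
  i=0: 15553   i=1: 871   i=2: 9162   i=3: 13088
  i=4: 7249   i=5: 15437   i=6: 2951   i=7: 558
  i=8: 12166   i=9: 2262   i=10: 16173   i=11: 16490
  i=12: 17979
Match at i=12, j=63: a = 12·138 + 63 = 1719.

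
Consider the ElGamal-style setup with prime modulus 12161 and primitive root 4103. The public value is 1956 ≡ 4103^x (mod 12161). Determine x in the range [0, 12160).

Baby-step giant-step with m = ceil(sqrt(12160)) = 111.
Baby table (4103^j mod 12161 for j=0..110):
  0:1  1:4103  2:3785  3:258  4:567  5:3650  6:5759  7:354
  8:5303  9:2180  10:6205  11:6142  12:3034  13:7799  14:3706  15:4468
  16:5577  17:7590  18:9610  19:3868  20:299  21:10697  22:742  23:4176
  24:11440  25:9021  26:7240  27:8558  28:4667  29:7287  30:6823  31:147
  32:7252  33:9150  34:1443  35:10383  36:1466  37:7464  38:3394  39:1237
  40:4274  41:60  42:2960  43:8202  44:3319  45:9698  46:102  47:5032
  48:9079  49:1994  50:9190  51:7470  52:3690  53:11786  54:5822  55:3462
  56:538  57:6273  58:5443  59:5033  60:1021  61:5779  62:9448  63:8037
  64:7340  65:5384  66:6176  67:8765  68:2718  69:317  70:11585  71:8067
  72:8820  73:9485  74:1755  75:1453  76:2769  77:2833  78:10044  79:9064
  80:1254  81:1059  82:3600  83:7346  84:5680  85:4564  86:10313  87:6120
  88:10056  89:9656  90:10191  91:4155  92:10404  93:2502  94:1822  95:8812
  96:983  97:7958  98:11550  99:10394  100:10116  101:455  102:6232  103:7474
  104:7941  105:2604  106:6854  107:5730  108:2977  109:4987  110:6859
Giant step factor: 4103^(-111) ≡ 2928 (mod 12161).
Scan 1956·2928^i mod 12161 for i = 0, 1, …:
  i=0: 1956   i=1: 11498   i=2: 4496   i=3: 6086
  i=4: 3943   i=5: 4315   i=6: 11202   i=7: 1239
  i=8: 3814   i=9: 3594     …   i=46: 10464
  i=47: 5033
Match at i=47, j=59: x = 47·111 + 59 = 5276.

5276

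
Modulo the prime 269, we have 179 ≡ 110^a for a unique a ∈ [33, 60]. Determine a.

55

Compute 110^33 mod 269 = 219, then multiply by 110 repeatedly:
  110^33=219  110^34=149  110^35=250  110^36=62  110^37=95
  110^38=228  110^39=63  110^40=205  110^41=223  110^42=51
  110^43=230  110^44=14  110^45=195  110^46=199  110^47=101
  110^48=81  110^49=33  110^50=133  110^51=104  110^52=142
  110^53=18  110^54=97  110^55=179
Found 179 at exponent 55.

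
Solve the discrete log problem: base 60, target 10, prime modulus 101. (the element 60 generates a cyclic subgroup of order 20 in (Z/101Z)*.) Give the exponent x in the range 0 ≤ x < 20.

15

Successive powers of 60 modulo 101:
  60^0=1  60^1=60  60^2=65  60^3=62  60^4=84  60^5=91
  60^6=6  60^7=57  60^8=87  60^9=69  60^10=100  60^11=41
  60^12=36  60^13=39  60^14=17  60^15=10
So 60^15 ≡ 10 (mod 101), giving x = 15.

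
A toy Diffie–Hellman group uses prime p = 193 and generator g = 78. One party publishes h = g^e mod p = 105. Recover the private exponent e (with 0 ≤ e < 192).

63

Baby-step giant-step with m = ceil(sqrt(192)) = 14.
Baby table (78^j mod 193 for j=0..13):
  0:1  1:78  2:101  3:158  4:165  5:132  6:67  7:15
  8:12  9:164  10:54  11:159  12:50  13:40
Giant step factor: 78^(-14) ≡ 187 (mod 193).
Scan 105·187^i mod 193 for i = 0, 1, …:
  i=0: 105   i=1: 142   i=2: 113   i=3: 94
  i=4: 15
Match at i=4, j=7: e = 4·14 + 7 = 63.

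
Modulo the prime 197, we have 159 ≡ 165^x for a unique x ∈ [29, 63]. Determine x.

31

Compute 165^29 mod 197 = 95, then multiply by 165 repeatedly:
  165^29=95  165^30=112  165^31=159
Found 159 at exponent 31.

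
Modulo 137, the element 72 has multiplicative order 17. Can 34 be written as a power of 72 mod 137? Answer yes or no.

yes

⟨72⟩ has order 17; its elements mod 137 are {1, 16, 34, 38, 50, 56, 59, 60, 72, 73, 74, 88, 115, 119, 122, 123, 133}.
34 is in this set.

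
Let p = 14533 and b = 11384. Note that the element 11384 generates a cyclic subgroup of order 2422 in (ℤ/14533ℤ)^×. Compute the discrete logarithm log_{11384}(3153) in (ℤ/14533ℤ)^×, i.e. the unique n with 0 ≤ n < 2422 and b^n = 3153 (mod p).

Baby-step giant-step with m = ceil(sqrt(2422)) = 50.
Baby table (11384^j mod 14533 for j=0..49):
  0:1  1:11384  2:4695  3:10039  4:10997  5:2586  6:9699  7:6215
  8:4916  9:11694  10:2216  11:12189  12:13025  13:10934  14:12044  15:4574
  16:13210  17:9689  18:8639  19:1565  20:13035  21:8510  22:862  23:3233
  24:6916  25:6483  26:3898  27:5583  28:4063  29:9186  30:8489  31:8859
  32:6369  33:14092  34:8074  35:7724  36:5366  37:4345  38:7681  39:9976
  40:5922  41:11994  42:2161  43:10988  44:1861  45:11043  46:3062  47:7674
  48:2953  49:2123
Giant step factor: 11384^(-50) ≡ 2175 (mod 14533).
Scan 3153·2175^i mod 14533 for i = 0, 1, …:
  i=0: 3153   i=1: 12732   i=2: 6735   i=3: 13894
  i=4: 5343   i=5: 9158   i=6: 8440   i=7: 1821
  i=8: 7699   i=9: 3309     …   i=46: 9908
  i=47: 11994
Match at i=47, j=41: n = 47·50 + 41 = 2391.

2391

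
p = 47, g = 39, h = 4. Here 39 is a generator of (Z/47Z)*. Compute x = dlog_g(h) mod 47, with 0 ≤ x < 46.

16

Successive powers of 39 modulo 47:
  39^0=1  39^1=39  39^2=17  39^3=5  39^4=7  39^5=38
  39^6=25  39^7=35  39^8=2  39^9=31  39^10=34  39^11=10
  39^12=14  39^13=29  39^14=3  39^15=23  39^16=4
So 39^16 ≡ 4 (mod 47), giving x = 16.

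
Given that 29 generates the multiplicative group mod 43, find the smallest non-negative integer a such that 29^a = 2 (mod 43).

Successive powers of 29 modulo 43:
  29^0=1  29^1=29  29^2=24  29^3=8  29^4=17  29^5=20
  29^6=21  29^7=7  29^8=31  29^9=39  29^10=13  29^11=33
  29^12=11  29^13=18  29^14=6  29^15=2
So 29^15 ≡ 2 (mod 43), giving a = 15.

15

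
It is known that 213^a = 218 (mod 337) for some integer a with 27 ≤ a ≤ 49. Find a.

Compute 213^27 mod 337 = 218, then multiply by 213 repeatedly:
  213^27=218
Found 218 at exponent 27.

27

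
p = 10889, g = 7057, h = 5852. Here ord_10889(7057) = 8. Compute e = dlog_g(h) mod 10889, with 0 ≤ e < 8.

2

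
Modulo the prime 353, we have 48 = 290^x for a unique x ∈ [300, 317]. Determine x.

301

Compute 290^300 mod 353 = 285, then multiply by 290 repeatedly:
  290^300=285  290^301=48
Found 48 at exponent 301.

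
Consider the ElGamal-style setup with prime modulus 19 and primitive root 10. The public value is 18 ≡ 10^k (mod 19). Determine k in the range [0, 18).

Successive powers of 10 modulo 19:
  10^0=1  10^1=10  10^2=5  10^3=12  10^4=6  10^5=3
  10^6=11  10^7=15  10^8=17  10^9=18
So 10^9 ≡ 18 (mod 19), giving k = 9.

9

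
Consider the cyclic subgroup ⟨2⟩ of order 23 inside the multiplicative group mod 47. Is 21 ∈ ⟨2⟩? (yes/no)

yes

21 ∈ ⟨2⟩ iff 21^23 ≡ 1 (mod 47), since |⟨2⟩| = 23.
21^23 mod 47 = 1.
Since 1 = 1, 21 lies in the subgroup.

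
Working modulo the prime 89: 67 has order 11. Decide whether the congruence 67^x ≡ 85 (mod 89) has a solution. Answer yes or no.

no

⟨67⟩ has order 11; its elements mod 89 are {1, 2, 4, 8, 16, 32, 39, 45, 64, 67, 78}.
85 is not in this set.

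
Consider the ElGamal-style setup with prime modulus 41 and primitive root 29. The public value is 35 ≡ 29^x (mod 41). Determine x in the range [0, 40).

3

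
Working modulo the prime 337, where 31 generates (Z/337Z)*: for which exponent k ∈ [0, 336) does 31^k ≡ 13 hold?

80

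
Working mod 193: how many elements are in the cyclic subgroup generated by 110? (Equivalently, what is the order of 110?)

The order of 110 must divide p − 1 = 192 = 2^6 · 3.
Divisors: 1, 2, 3, 4, 6, 8, 12, 16, 24, 32, 48, 64, 96, 192.
Check each in increasing order: 110^1 ≡ 110;  110^2 ≡ 134;  110^3 ≡ 72;  110^4 ≡ 7;  110^6 ≡ 166;  110^8 ≡ 49;  110^12 ≡ 150;  110^16 ≡ 85;  110^24 ≡ 112;  110^32 ≡ 84;  110^48 ≡ 192;  110^64 ≡ 108;  110^96 ≡ 1.
Smallest exponent giving 1 is 96.

96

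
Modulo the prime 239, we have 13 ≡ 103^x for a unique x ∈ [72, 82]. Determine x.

73

Compute 103^72 mod 239 = 202, then multiply by 103 repeatedly:
  103^72=202  103^73=13
Found 13 at exponent 73.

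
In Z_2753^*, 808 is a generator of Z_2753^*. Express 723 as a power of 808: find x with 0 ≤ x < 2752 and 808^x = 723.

1608

Baby-step giant-step with m = ceil(sqrt(2752)) = 53.
Baby table (808^j mod 2753 for j=0..52):
  0:1  1:808  2:403  3:770  4:2735  5:1974  6:1005  7:2658
  8:324  9:257  10:1181  11:1710  12:2427  13:880  14:766  15:2256
  16:362  17:678  18:2730  19:687  20:1743  21:1561  22:414  23:1399
  24:1662  25:2185  26:807  27:2348  28:367  29:1965  30:1992  31:1784
  32:1653  33:419  34:2686  35:924  36:529  37:717  38:1206  39:2639
  40:1490  41:859  42:316  43:2052  44:710  45:1056  46:2571  47:1606
  48:985  49:263  50:523  51:1375  52:1541
Giant step factor: 808^(-53) ≡ 2564 (mod 2753).
Scan 723·2564^i mod 2753 for i = 0, 1, …:
  i=0: 723   i=1: 1003   i=2: 390   i=3: 621
  i=4: 1010   i=5: 1820   i=6: 145   i=7: 125
  i=8: 1152   i=9: 2512     …   i=29: 1515
  i=30: 2730
Match at i=30, j=18: x = 30·53 + 18 = 1608.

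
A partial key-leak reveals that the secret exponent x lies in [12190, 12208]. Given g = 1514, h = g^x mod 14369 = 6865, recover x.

12206

Compute 1514^12190 mod 14369 = 7449, then multiply by 1514 repeatedly:
  1514^12190=7449  1514^12191=12490  1514^12192=256  1514^12193=13990  1514^12194=954
  1514^12195=7456  1514^12196=8719  1514^12197=9824  1514^12198=1621  1514^12199=11464
  1514^12200=13113  1514^12201=9493  1514^12202=3402  1514^12203=6526  1514^12204=8861
  1514^12205=9277  1514^12206=6865
Found 6865 at exponent 12206.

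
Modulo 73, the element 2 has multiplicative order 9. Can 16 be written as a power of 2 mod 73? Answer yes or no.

⟨2⟩ has order 9; its elements mod 73 are {1, 2, 4, 8, 16, 32, 37, 55, 64}.
16 is in this set.

yes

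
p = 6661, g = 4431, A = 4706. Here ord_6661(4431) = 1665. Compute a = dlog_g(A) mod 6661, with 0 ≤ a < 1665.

Baby-step giant-step with m = ceil(sqrt(1665)) = 41.
Baby table (4431^j mod 6661 for j=0..40):
  0:1  1:4431  2:3794  3:5511  4:15  5:6516  6:3622  7:2733
  8:225  9:4486  10:1042  11:1029  12:3375  13:680  14:2308  15:2113
  16:3998  17:3539  18:1315  19:5051  20:21  21:6458  22:6403  23:2494
  24:315  25:3616  26:2791  27:4105  28:4725  29:952  30:1899  31:1626
  32:4265  33:958  34:1841  35:4407  36:4026  37:1048  38:971  39:6156
  40:441
Giant step factor: 4431^(-41) ≡ 25 (mod 6661).
Scan 4706·25^i mod 6661 for i = 0, 1, …:
  i=0: 4706   i=1: 4413   i=2: 3749   i=3: 471
  i=4: 5114   i=5: 1291   i=6: 5631   i=7: 894
  i=8: 2367   i=9: 5887     …   i=29: 2717
  i=30: 1315
Match at i=30, j=18: a = 30·41 + 18 = 1248.

1248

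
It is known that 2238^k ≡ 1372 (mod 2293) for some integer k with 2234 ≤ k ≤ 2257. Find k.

2248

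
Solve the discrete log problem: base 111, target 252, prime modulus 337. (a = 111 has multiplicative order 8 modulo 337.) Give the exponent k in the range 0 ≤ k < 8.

7

Successive powers of 111 modulo 337:
  111^0=1  111^1=111  111^2=189  111^3=85  111^4=336  111^5=226
  111^6=148  111^7=252
So 111^7 ≡ 252 (mod 337), giving k = 7.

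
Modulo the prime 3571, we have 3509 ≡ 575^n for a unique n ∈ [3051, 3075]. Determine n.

Compute 575^3051 mod 3571 = 2052, then multiply by 575 repeatedly:
  575^3051=2052  575^3052=1470  575^3053=2494  575^3054=2079  575^3055=2711
  575^3056=1869  575^3057=3375  575^3058=1572  575^3059=437  575^3060=1305
  575^3061=465  575^3062=3121  575^3063=1933  575^3064=894  575^3065=3397
  575^3066=3509
Found 3509 at exponent 3066.

3066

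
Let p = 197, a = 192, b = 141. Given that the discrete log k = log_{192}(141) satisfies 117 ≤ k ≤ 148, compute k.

125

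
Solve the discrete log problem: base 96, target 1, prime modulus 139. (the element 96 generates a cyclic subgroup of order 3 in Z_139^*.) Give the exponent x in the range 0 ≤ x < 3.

Successive powers of 96 modulo 139:
  96^0=1
So 96^0 ≡ 1 (mod 139), giving x = 0.

0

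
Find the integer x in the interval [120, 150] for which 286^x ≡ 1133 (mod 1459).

Compute 286^120 mod 1459 = 377, then multiply by 286 repeatedly:
  286^120=377  286^121=1315  286^122=1127  286^123=1342  286^124=95
  286^125=908  286^126=1445  286^127=373  286^128=171  286^129=759
  286^130=1142  286^131=1255  286^132=16  286^133=199  286^134=13
  286^135=800  286^136=1196  286^137=650  286^138=607  286^139=1440
  286^140=402  286^141=1170  286^142=509  286^143=1133
Found 1133 at exponent 143.

143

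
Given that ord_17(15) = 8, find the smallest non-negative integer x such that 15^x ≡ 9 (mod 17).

Successive powers of 15 modulo 17:
  15^0=1  15^1=15  15^2=4  15^3=9
So 15^3 ≡ 9 (mod 17), giving x = 3.

3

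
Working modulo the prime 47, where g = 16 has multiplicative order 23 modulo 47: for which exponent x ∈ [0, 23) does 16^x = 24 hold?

Successive powers of 16 modulo 47:
  16^0=1  16^1=16  16^2=21  16^3=7  16^4=18  16^5=6
  16^6=2  16^7=32  16^8=42  16^9=14  16^10=36  16^11=12
  16^12=4  16^13=17  16^14=37  16^15=28  16^16=25  16^17=24
So 16^17 ≡ 24 (mod 47), giving x = 17.

17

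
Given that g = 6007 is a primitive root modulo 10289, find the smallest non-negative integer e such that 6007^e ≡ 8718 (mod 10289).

1537

Baby-step giant-step with m = ceil(sqrt(10288)) = 102.
Baby table (6007^j mod 10289 for j=0..101):
  0:1  1:6007  2:526  3:959  4:9162  5:273  6:3960  7:9841
  8:4582  9:999  10:2506  11:735  12:1164  13:5917  14:5213  15:5064
  16:5164  17:9102  18:10257  19:3267  20:3746  21:179  22:5197  23:1553
  24:7037  25:4047  26:7711  27:9188  28:2120  29:7347  30:3908  31:6147
  32:8097  33:2576  34:9665  35:7117  36:1024  37:8635  38:3596  39:4561
  40:8609  41:1749  42:1174  43:4253  44:184  45:4365  46:4183  47:1543
  48:8701  49:9076  50:8410  51:10169  52:9679  53:8903  54:8388  55:1483
  56:8396  57:8383  58:2315  59:5766  60:3588  61:7950  62:4401  63:4366
  64:10190  65:2069  66:9660  67:7949  68:8683  69:3840  70:9231  71:3196
  72:9387  73:3989  74:9131  75:9547  76:8232  77:690  78:8652  79:2825
  80:3214  81:4334  82:3168  83:5815  84:9839  85:2857  86:10236  87:588
  88:2989  89:618  90:8286  91:6109  92:6189  93:3166  94:4090  95:8787
  96:939  97:2201  98:42  99:5358  100:1514  101:9411
Giant step factor: 6007^(-102) ≡ 6710 (mod 10289).
Scan 8718·6710^i mod 10289 for i = 0, 1, …:
  i=0: 8718   i=1: 4815   i=2: 1190   i=3: 636
  i=4: 7914   i=5: 1411   i=6: 1930   i=7: 6738
  i=8: 2114   i=9: 6698     …   i=14: 3
  i=15: 9841
Match at i=15, j=7: e = 15·102 + 7 = 1537.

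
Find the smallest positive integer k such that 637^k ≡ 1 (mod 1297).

648

The order of 637 must divide p − 1 = 1296 = 2^4 · 3^4.
Divisors: 1, 2, 3, 4, 6, 8, 9, 12, 16, 18, 24, 27, 36, 48, 54, 72, 81, 108, 144, 162, 216, 324, 432, 648, 1296.
Check each in increasing order: 637^1 ≡ 637;  637^2 ≡ 1105;  637^3 ≡ 911;  637^4 ≡ 548;  637^6 ≡ 1138;  637^8 ≡ 697;  637^9 ≡ 415;  637^12 ≡ 638;  637^16 ≡ 731;  637^18 ≡ 1021;  637^24 ≡ 1083;  637^27 ≡ 893;  637^36 ≡ 950;  637^48 ≡ 401;  637^54 ≡ 1091;  637^72 ≡ 1085;  637^81 ≡ 216;  637^108 ≡ 932;  637^144 ≡ 846;  637^162 ≡ 1261;  637^216 ≡ 931;  637^324 ≡ 1296;  637^432 ≡ 365;  637^648 ≡ 1.
Smallest exponent giving 1 is 648.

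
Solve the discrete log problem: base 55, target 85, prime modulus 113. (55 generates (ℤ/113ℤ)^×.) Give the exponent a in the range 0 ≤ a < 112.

Baby-step giant-step with m = ceil(sqrt(112)) = 11.
Baby table (55^j mod 113 for j=0..10):
  0:1  1:55  2:87  3:39  4:111  5:3  6:52  7:35
  8:4  9:107  10:9
Giant step factor: 55^(-11) ≡ 92 (mod 113).
Scan 85·92^i mod 113 for i = 0, 1, …:
  i=0: 85   i=1: 23   i=2: 82   i=3: 86
  i=4: 2   i=5: 71   i=6: 91   i=7: 10
  i=8: 16   i=9: 3
Match at i=9, j=5: a = 9·11 + 5 = 104.

104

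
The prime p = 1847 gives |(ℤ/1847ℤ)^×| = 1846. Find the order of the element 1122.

1846

The order of 1122 must divide p − 1 = 1846 = 2 · 13 · 71.
Divisors: 1, 2, 13, 26, 71, 142, 923, 1846.
Check each in increasing order: 1122^1 ≡ 1122;  1122^2 ≡ 1077;  1122^13 ≡ 1136;  1122^26 ≡ 1290;  1122^71 ≡ 459;  1122^142 ≡ 123;  1122^923 ≡ 1846;  1122^1846 ≡ 1.
Smallest exponent giving 1 is 1846.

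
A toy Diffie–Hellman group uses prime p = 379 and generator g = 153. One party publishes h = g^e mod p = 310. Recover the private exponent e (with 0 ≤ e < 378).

238

Baby-step giant-step with m = ceil(sqrt(378)) = 20.
Baby table (153^j mod 379 for j=0..19):
  0:1  1:153  2:290  3:27  4:341  5:250  6:350  7:111
  8:307  9:354  10:344  11:330  12:83  13:192  14:193  15:346
  16:257  17:284  18:246  19:117
Giant step factor: 153^(-20) ≡ 56 (mod 379).
Scan 310·56^i mod 379 for i = 0, 1, …:
  i=0: 310   i=1: 305   i=2: 25   i=3: 263
  i=4: 326   i=5: 64   i=6: 173   i=7: 213
  i=8: 179   i=9: 170   i=10: 45   i=11: 246
Match at i=11, j=18: e = 11·20 + 18 = 238.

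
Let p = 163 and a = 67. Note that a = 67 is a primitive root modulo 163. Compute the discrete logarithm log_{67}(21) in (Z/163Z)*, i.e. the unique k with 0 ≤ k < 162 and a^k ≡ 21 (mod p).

156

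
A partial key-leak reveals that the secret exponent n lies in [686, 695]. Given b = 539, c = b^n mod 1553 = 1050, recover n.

Compute 539^686 mod 1553 = 1468, then multiply by 539 repeatedly:
  539^686=1468  539^687=775  539^688=1521  539^689=1388  539^690=1139
  539^691=486  539^692=1050
Found 1050 at exponent 692.

692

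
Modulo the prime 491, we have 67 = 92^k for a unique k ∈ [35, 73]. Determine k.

Compute 92^35 mod 491 = 159, then multiply by 92 repeatedly:
  92^35=159  92^36=389  92^37=436  92^38=341  92^39=439
  92^40=126  92^41=299  92^42=12  92^43=122  92^44=422
  92^45=35  92^46=274  92^47=167  92^48=143  92^49=390
  92^50=37  92^51=458  92^52=401  92^53=67
Found 67 at exponent 53.

53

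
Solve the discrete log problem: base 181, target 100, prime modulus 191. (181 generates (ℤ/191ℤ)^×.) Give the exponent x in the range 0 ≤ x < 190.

Successive powers of 181 modulo 191:
  181^0=1  181^1=181  181^2=100
So 181^2 ≡ 100 (mod 191), giving x = 2.

2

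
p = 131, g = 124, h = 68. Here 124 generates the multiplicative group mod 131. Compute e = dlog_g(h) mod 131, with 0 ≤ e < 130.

Baby-step giant-step with m = ceil(sqrt(130)) = 12.
Baby table (124^j mod 131 for j=0..11):
  0:1  1:124  2:49  3:50  4:43  5:92  6:11  7:54
  8:15  9:26  10:80  11:95
Giant step factor: 124^(-12) ≡ 13 (mod 131).
Scan 68·13^i mod 131 for i = 0, 1, …:
  i=0: 68   i=1: 98   i=2: 95
Match at i=2, j=11: e = 2·12 + 11 = 35.

35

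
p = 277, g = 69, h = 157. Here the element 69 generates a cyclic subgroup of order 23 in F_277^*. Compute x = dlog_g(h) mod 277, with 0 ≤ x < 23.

11

Successive powers of 69 modulo 277:
  69^0=1  69^1=69  69^2=52  69^3=264  69^4=211  69^5=155
  69^6=169  69^7=27  69^8=201  69^9=19  69^10=203  69^11=157
So 69^11 ≡ 157 (mod 277), giving x = 11.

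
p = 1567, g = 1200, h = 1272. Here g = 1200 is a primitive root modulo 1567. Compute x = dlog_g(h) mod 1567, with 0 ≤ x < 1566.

80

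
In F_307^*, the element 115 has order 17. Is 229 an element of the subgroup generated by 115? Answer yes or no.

⟨115⟩ has order 17; its elements mod 307 are {1, 9, 24, 64, 81, 102, 105, 114, 115, 216, 235, 269, 272, 273, 280, 299, 304}.
229 is not in this set.

no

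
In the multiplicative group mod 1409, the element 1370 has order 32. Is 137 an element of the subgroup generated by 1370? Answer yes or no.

137 ∈ ⟨1370⟩ iff 137^32 ≡ 1 (mod 1409), since |⟨1370⟩| = 32.
137^32 mod 1409 = 1.
Since 1 = 1, 137 lies in the subgroup.

yes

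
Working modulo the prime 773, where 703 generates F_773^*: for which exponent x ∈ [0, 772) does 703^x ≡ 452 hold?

Baby-step giant-step with m = ceil(sqrt(772)) = 28.
Baby table (703^j mod 773 for j=0..27):
  0:1  1:703  2:262  3:212  4:620  5:661  6:110  7:30
  8:219  9:130  10:176  11:48  12:505  13:208  14:127  15:386
  16:35  17:642  18:667  19:463  20:56  21:718  22:758  23:277
  24:708  25:685  26:749  27:134
Giant step factor: 703^(-28) ≡ 275 (mod 773).
Scan 452·275^i mod 773 for i = 0, 1, …:
  i=0: 452   i=1: 620
Match at i=1, j=4: x = 1·28 + 4 = 32.

32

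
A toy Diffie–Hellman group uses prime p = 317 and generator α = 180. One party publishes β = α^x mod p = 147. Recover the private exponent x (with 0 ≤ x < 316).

43

Baby-step giant-step with m = ceil(sqrt(316)) = 18.
Baby table (180^j mod 317 for j=0..17):
  0:1  1:180  2:66  3:151  4:235  5:139  6:294  7:298
  8:67  9:14  10:301  11:290  12:212  13:120  14:44  15:312
  16:51  17:304
Giant step factor: 180^(-18) ≡ 186 (mod 317).
Scan 147·186^i mod 317 for i = 0, 1, …:
  i=0: 147   i=1: 80   i=2: 298
Match at i=2, j=7: x = 2·18 + 7 = 43.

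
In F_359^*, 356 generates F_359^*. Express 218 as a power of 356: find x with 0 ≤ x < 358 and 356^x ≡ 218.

Baby-step giant-step with m = ceil(sqrt(358)) = 19.
Baby table (356^j mod 359 for j=0..18):
  0:1  1:356  2:9  3:332  4:81  5:116  6:11  7:326
  8:99  9:62  10:173  11:199  12:121  13:355  14:12  15:323
  16:108  17:35  18:254
Giant step factor: 356^(-19) ≡ 155 (mod 359).
Scan 218·155^i mod 359 for i = 0, 1, …:
  i=0: 218   i=1: 44   i=2: 358   i=3: 204
  i=4: 28   i=5: 32   i=6: 293   i=7: 181
  i=8: 53   i=9: 317   i=10: 311   i=11: 99
Match at i=11, j=8: x = 11·19 + 8 = 217.

217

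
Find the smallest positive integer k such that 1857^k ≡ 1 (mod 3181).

1590

The order of 1857 must divide p − 1 = 3180 = 2^2 · 3 · 5 · 53.
Divisors: 1, 2, 3, 4, 5, 6, 10, 12, 15, 20, 30, 53, 60, 106, 159, 212, 265, 318, 530, 636, 795, 1060, 1590, 3180.
Check each in increasing order: 1857^1 ≡ 1857;  1857^2 ≡ 245;  1857^3 ≡ 82;  1857^4 ≡ 2767;  1857^5 ≡ 1004;  1857^6 ≡ 362;  1857^10 ≡ 2820;  1857^12 ≡ 623;  1857^15 ≡ 190;  1857^20 ≡ 3081;  1857^30 ≡ 1109;  1857^53 ≡ 679;  1857^60 ≡ 2015;  1857^106 ≡ 2977;  1857^159 ≡ 1448;  1857^212 ≡ 263;  1857^265 ≡ 441;  1857^318 ≡ 425;  1857^530 ≡ 440;  1857^636 ≡ 2489;  1857^795 ≡ 3180;  1857^1060 ≡ 2740;  1857^1590 ≡ 1.
Smallest exponent giving 1 is 1590.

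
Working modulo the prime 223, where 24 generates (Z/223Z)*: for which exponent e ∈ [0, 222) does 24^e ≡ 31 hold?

10

Baby-step giant-step with m = ceil(sqrt(222)) = 15.
Baby table (24^j mod 223 for j=0..14):
  0:1  1:24  2:130  3:221  4:175  5:186  6:4  7:96
  8:74  9:215  10:31  11:75  12:16  13:161  14:73
Giant step factor: 24^(-15) ≡ 216 (mod 223).
Scan 31·216^i mod 223 for i = 0, 1, …:
  i=0: 31
Match at i=0, j=10: e = 0·15 + 10 = 10.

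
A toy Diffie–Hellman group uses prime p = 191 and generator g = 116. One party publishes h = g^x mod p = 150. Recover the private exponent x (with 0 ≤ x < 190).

10

Successive powers of 116 modulo 191:
  116^0=1  116^1=116  116^2=86  116^3=44  116^4=138  116^5=155
  116^6=26  116^7=151  116^8=135  116^9=189  116^10=150
So 116^10 ≡ 150 (mod 191), giving x = 10.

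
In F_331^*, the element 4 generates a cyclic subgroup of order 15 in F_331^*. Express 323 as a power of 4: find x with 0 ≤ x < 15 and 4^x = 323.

9

Successive powers of 4 modulo 331:
  4^0=1  4^1=4  4^2=16  4^3=64  4^4=256  4^5=31
  4^6=124  4^7=165  4^8=329  4^9=323
So 4^9 ≡ 323 (mod 331), giving x = 9.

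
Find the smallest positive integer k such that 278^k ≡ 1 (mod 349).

348

The order of 278 must divide p − 1 = 348 = 2^2 · 3 · 29.
Divisors: 1, 2, 3, 4, 6, 12, 29, 58, 87, 116, 174, 348.
Check each in increasing order: 278^1 ≡ 278;  278^2 ≡ 155;  278^3 ≡ 163;  278^4 ≡ 293;  278^6 ≡ 45;  278^12 ≡ 280;  278^29 ≡ 325;  278^58 ≡ 227;  278^87 ≡ 136;  278^116 ≡ 226;  278^174 ≡ 348;  278^348 ≡ 1.
Smallest exponent giving 1 is 348.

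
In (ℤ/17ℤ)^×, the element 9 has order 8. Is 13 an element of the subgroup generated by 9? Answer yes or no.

⟨9⟩ has order 8; its elements mod 17 are {1, 2, 4, 8, 9, 13, 15, 16}.
13 is in this set.

yes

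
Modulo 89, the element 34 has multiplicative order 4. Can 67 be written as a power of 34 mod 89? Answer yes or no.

⟨34⟩ has order 4; its elements mod 89 are {1, 34, 55, 88}.
67 is not in this set.

no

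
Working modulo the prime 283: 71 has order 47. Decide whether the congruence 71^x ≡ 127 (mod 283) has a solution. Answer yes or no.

yes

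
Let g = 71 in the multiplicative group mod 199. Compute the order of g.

198

The order of 71 must divide p − 1 = 198 = 2 · 3^2 · 11.
Divisors: 1, 2, 3, 6, 9, 11, 18, 22, 33, 66, 99, 198.
Check each in increasing order: 71^1 ≡ 71;  71^2 ≡ 66;  71^3 ≡ 109;  71^6 ≡ 140;  71^9 ≡ 136;  71^11 ≡ 21;  71^18 ≡ 188;  71^22 ≡ 43;  71^33 ≡ 107;  71^66 ≡ 106;  71^99 ≡ 198;  71^198 ≡ 1.
Smallest exponent giving 1 is 198.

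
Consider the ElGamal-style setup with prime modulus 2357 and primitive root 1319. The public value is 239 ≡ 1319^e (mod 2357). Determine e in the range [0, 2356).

759

Baby-step giant-step with m = ceil(sqrt(2356)) = 49.
Baby table (1319^j mod 2357 for j=0..48):
  0:1  1:1319  2:295  3:200  4:2173  5:75  6:2288  7:912
  8:858  9:342  10:911  11:1896  12:47  13:711  14:2080  15:2329
  16:780  17:1168  18:1471  19:438  20:257  21:1932  22:391  23:1903
  24:2209  25:419  26:1123  27:1041  28:1305  29:685  30:784  31:1730
  32:294  33:1238  34:1878  35:2232  36:115  37:837  38:927  39:1787
  40:53  41:1554  42:1493  43:1172  44:2033  45:1618  46:1057  47:1196
  48:691
Giant step factor: 1319^(-49) ≡ 494 (mod 2357).
Scan 239·494^i mod 2357 for i = 0, 1, …:
  i=0: 239   i=1: 216   i=2: 639   i=3: 2185
  i=4: 2241   i=5: 1621   i=6: 1751   i=7: 2332
  i=8: 1792   i=9: 1373     …   i=14: 1975
  i=15: 2209
Match at i=15, j=24: e = 15·49 + 24 = 759.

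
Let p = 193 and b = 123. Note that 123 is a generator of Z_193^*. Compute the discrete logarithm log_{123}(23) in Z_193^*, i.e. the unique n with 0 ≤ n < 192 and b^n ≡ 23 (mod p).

102

Baby-step giant-step with m = ceil(sqrt(192)) = 14.
Baby table (123^j mod 193 for j=0..13):
  0:1  1:123  2:75  3:154  4:28  5:163  6:170  7:66
  8:12  9:125  10:128  11:111  12:143  13:26
Giant step factor: 123^(-14) ≡ 93 (mod 193).
Scan 23·93^i mod 193 for i = 0, 1, …:
  i=0: 23   i=1: 16   i=2: 137   i=3: 3
  i=4: 86   i=5: 85   i=6: 185   i=7: 28
Match at i=7, j=4: n = 7·14 + 4 = 102.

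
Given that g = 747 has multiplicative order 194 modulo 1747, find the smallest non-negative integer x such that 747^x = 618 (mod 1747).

34

Baby-step giant-step with m = ceil(sqrt(194)) = 14.
Baby table (747^j mod 1747 for j=0..13):
  0:1  1:747  2:716  3:270  4:785  5:1150  6:1273  7:563
  8:1281  9:1298  10:21  11:1711  12:1060  13:429
Giant step factor: 747^(-14) ≡ 94 (mod 1747).
Scan 618·94^i mod 1747 for i = 0, 1, …:
  i=0: 618   i=1: 441   i=2: 1273
Match at i=2, j=6: x = 2·14 + 6 = 34.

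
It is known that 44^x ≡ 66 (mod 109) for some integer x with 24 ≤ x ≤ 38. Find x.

Compute 44^24 mod 109 = 66, then multiply by 44 repeatedly:
  44^24=66
Found 66 at exponent 24.

24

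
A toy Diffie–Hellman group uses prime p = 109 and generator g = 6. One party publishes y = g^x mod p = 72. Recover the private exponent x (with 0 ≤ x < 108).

Baby-step giant-step with m = ceil(sqrt(108)) = 11.
Baby table (6^j mod 109 for j=0..10):
  0:1  1:6  2:36  3:107  4:97  5:37  6:4  7:24
  8:35  9:101  10:61
Giant step factor: 6^(-11) ≡ 14 (mod 109).
Scan 72·14^i mod 109 for i = 0, 1, …:
  i=0: 72   i=1: 27   i=2: 51   i=3: 60
  i=4: 77   i=5: 97
Match at i=5, j=4: x = 5·11 + 4 = 59.

59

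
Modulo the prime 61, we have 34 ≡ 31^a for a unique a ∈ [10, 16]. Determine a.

12

Compute 31^10 mod 61 = 14, then multiply by 31 repeatedly:
  31^10=14  31^11=7  31^12=34
Found 34 at exponent 12.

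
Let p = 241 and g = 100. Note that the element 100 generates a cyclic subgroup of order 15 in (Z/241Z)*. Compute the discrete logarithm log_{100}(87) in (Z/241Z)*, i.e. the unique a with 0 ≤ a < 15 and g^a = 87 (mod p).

6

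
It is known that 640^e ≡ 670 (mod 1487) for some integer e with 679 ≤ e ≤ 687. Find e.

685

Compute 640^679 mod 1487 = 164, then multiply by 640 repeatedly:
  640^679=164  640^680=870  640^681=662  640^682=1372  640^683=750
  640^684=1186  640^685=670
Found 670 at exponent 685.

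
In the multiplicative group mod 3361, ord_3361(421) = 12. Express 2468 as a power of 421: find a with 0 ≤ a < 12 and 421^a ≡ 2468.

Successive powers of 421 modulo 3361:
  421^0=1  421^1=421  421^2=2469  421^3=900  421^4=2468
So 421^4 ≡ 2468 (mod 3361), giving a = 4.

4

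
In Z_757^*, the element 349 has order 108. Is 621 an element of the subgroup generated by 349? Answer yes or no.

yes

621 ∈ ⟨349⟩ iff 621^108 ≡ 1 (mod 757), since |⟨349⟩| = 108.
621^108 mod 757 = 1.
Since 1 = 1, 621 lies in the subgroup.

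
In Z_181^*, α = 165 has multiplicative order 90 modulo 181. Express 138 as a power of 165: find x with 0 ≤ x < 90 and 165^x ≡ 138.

Successive powers of 165 modulo 181:
  165^0=1  165^1=165  165^2=75  165^3=67  165^4=14  165^5=138
So 165^5 ≡ 138 (mod 181), giving x = 5.

5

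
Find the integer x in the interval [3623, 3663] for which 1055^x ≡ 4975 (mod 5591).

Compute 1055^3623 mod 5591 = 2545, then multiply by 1055 repeatedly:
  1055^3623=2545  1055^3624=1295  1055^3625=2021  1055^3626=1984  1055^3627=2086
  1055^3628=3467  1055^3629=1171  1055^3630=5385  1055^3631=719  1055^3632=3760
  1055^3633=2781  1055^3634=4271  1055^3635=5150  1055^3636=4389  1055^3637=1047
  1055^3638=3158  1055^3639=5045  1055^3640=5434  1055^3641=2095  1055^3642=1780
  1055^3643=4915  1055^3644=2468  1055^3645=3925  1055^3646=3535  1055^3647=228
  1055^3648=127  1055^3649=5392  1055^3650=2513  1055^3651=1081  1055^3652=5482
  1055^3653=2416  1055^3654=4975
Found 4975 at exponent 3654.

3654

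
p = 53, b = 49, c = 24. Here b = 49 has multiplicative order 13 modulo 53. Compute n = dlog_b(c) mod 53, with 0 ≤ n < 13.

Successive powers of 49 modulo 53:
  49^0=1  49^1=49  49^2=16  49^3=42  49^4=44  49^5=36
  49^6=15  49^7=46  49^8=28  49^9=47  49^10=24
So 49^10 ≡ 24 (mod 53), giving n = 10.

10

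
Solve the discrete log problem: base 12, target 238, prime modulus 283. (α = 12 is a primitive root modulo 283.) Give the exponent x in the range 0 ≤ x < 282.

94

Baby-step giant-step with m = ceil(sqrt(282)) = 17.
Baby table (12^j mod 283 for j=0..16):
  0:1  1:12  2:144  3:30  4:77  5:75  6:51  7:46
  8:269  9:115  10:248  11:146  12:54  13:82  14:135  15:205
  16:196
Giant step factor: 12^(-17) ≡ 119 (mod 283).
Scan 238·119^i mod 283 for i = 0, 1, …:
  i=0: 238   i=1: 22   i=2: 71   i=3: 242
  i=4: 215   i=5: 115
Match at i=5, j=9: x = 5·17 + 9 = 94.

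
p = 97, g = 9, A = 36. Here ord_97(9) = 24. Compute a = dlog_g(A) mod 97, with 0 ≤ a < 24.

20

Successive powers of 9 modulo 97:
  9^0=1  9^1=9  9^2=81  9^3=50  9^4=62  9^5=73
  9^6=75  9^7=93  9^8=61  9^9=64  9^10=91  9^11=43
  9^12=96  9^13=88  9^14=16  9^15=47  9^16=35  9^17=24
  9^18=22  9^19=4  9^20=36
So 9^20 ≡ 36 (mod 97), giving a = 20.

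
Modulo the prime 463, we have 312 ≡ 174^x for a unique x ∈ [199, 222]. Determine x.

Compute 174^199 mod 463 = 360, then multiply by 174 repeatedly:
  174^199=360  174^200=135  174^201=340  174^202=359  174^203=424
  174^204=159  174^205=349  174^206=73  174^207=201  174^208=249
  174^209=267  174^210=158  174^211=175  174^212=355  174^213=191
  174^214=361  174^215=309  174^216=58  174^217=369  174^218=312
Found 312 at exponent 218.

218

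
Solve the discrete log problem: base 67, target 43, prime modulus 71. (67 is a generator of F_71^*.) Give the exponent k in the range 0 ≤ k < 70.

Baby-step giant-step with m = ceil(sqrt(70)) = 9.
Baby table (67^j mod 71 for j=0..8):
  0:1  1:67  2:16  3:7  4:43  5:41  6:49  7:17
  8:3
Giant step factor: 67^(-9) ≡ 65 (mod 71).
Scan 43·65^i mod 71 for i = 0, 1, …:
  i=0: 43
Match at i=0, j=4: k = 0·9 + 4 = 4.

4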